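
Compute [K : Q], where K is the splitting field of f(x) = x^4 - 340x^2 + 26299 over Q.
[K : Q] = 4

Solving the quadratic in x^2: x^2 = (340 ± √(340^2 - 4·26299))/2 = (340 ± √10404)/2 = (340 ± 102)/2, giving x^2 = 119 or x^2 = 221. So f(x) = (x^2 - 119)(x^2 - 221) and the roots of f are ±√119, ±√221. Hence the splitting field is K = Q(√119, √221). Since 119 and 221 are distinct squarefree integers > 1, their product 26299 is not a perfect square, so √221 ∉ Q(√119). By the tower law [K:Q] = [Q(√119,√221):Q(√119)] · [Q(√119):Q] = 2 · 2 = 4.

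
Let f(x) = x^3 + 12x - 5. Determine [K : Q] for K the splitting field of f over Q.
[K : Q] = 6

By the rational root test, any rational root of the monic integer polynomial f(x) = x^3 + 12x - 5 must be an integer dividing the constant term -5, i.e. one of ±{1, 5}. Evaluating: f(1) = 8, f(-1) = -18, f(5) = 180, f(-5) = -190; none is 0, so f has no rational root and is therefore irreducible over Q (a cubic with no linear factor over a field is irreducible). For an irreducible cubic, the Galois group is A_3 or S_3 according as the discriminant disc(f) = -4a^3 - 27b^2 = -4·(12)^3 - 27·(-5)^2 = -7587 is or is not a square in Q. Here disc(f) = -7587 is not a perfect square in Q, so the Galois group of f over Q is not contained in A_3 and must be all of S_3. The splitting field has degree |S_3| = 6 over Q, so [K : Q] = 6.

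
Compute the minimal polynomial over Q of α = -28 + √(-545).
m_α(x) = x^2 + 56x + 1329

From α + 28 = √(-545), squaring gives (α + 28)^2 = -545, i.e. α^2 + 56α + 784 = -545, so α^2 + 56α + 1329 = 0. The discriminant of x^2 + 56x + 1329 is (56)^2 - 4·(1329) = 3136 - 5316 = -2180, and 4·(-545) is not a perfect square in Q since -545 is squarefree and ≠ 1. Hence x^2 + 56x + 1329 is irreducible over Q and is the minimal polynomial of α.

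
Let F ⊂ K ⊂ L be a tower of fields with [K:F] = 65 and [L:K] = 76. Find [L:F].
[L:F] = 4940

The tower law says that for any tower of field extensions F ⊂ K ⊂ L with finite degrees, [L:F] = [L:K] · [K:F]. Here this gives [L:F] = 76 · 65 = 4940.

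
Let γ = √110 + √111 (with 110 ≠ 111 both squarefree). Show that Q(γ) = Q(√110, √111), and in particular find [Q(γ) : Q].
[Q(γ) : Q] = 4 (equivalently, Q(γ) = Q(√110, √111))

Obviously Q(γ) ⊆ Q(√110, √111), and [Q(√110, √111):Q] = 4 (since 110, 111 are distinct squarefree integers > 1 with 12210 not a perfect square). To show equality we compute the minimal polynomial of γ. From γ = √110 + √111: γ^2 = 110 + 2√(12210) + 111 = 221 + 2√(12210), so γ^2 - 221 = 2√(12210); squaring, (γ^2 - 221)^2 = 4·12210, i.e. γ^4 - 442γ^2 + 48841 - 48840 = 0, i.e. γ^4 - 442γ^2 + 1 = 0. So γ is a root of x^4 - 442x^2 + 1. This polynomial is irreducible over Q: it has no rational root (each ±√110 ± √111 is irrational), and any factorization into two quadratics over Q would force √(12210) ∈ Q (pairing opposite roots) or √110, √111 ∈ Q (other pairings), all impossible. Hence [Q(γ):Q] = 4 = [Q(√110, √111):Q], so Q(γ) = Q(√110, √111).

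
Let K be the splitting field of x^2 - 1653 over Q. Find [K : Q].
[K : Q] = 2

f(x) = x^2 - 1653 factors as (x - √1653)(x + √1653). The splitting field is K = Q(√1653). Since 1653 is squarefree and > 1, it is not a perfect square, so x^2 - 1653 is irreducible over Q and [Q(√1653) : Q] = 2. Hence [K : Q] = 2.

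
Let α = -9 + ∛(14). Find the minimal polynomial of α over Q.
m_α(x) = x^3 + 27x^2 + 243x + 715

Set β = α + 9 = ∛(14), so β^3 = 14. Then (α + 9)^3 - 14 = 0, i.e. α is a root of g(x) = (x + 9)^3 - 14 = x^3 + 27x^2 + 243x + 715. Since g(x) = h(x + 9) where h(x) = x^3 - 14, and h is irreducible over Q (because 14 is not a perfect cube, so h has no rational root, and a monic cubic with no rational root is irreducible), g is also irreducible (irreducibility is preserved under the substitution x → x + 9). Hence m_α(x) = x^3 + 27x^2 + 243x + 715.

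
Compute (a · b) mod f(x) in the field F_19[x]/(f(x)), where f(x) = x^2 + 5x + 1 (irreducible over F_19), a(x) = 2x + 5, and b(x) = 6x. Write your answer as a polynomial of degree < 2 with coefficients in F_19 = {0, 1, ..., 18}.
a · b ≡ 8x + 7 (mod f(x))

Multiply in F_19[x]: a(x)·b(x) = (2x + 5)·(6x) = 12x^2 + 11x. This has degree ≥ 2, so divide by f(x) over F_19: 12x^2 + 11x = (12)·(x^2 + 5x + 1) + (8x + 7). Hence a·b ≡ 8x + 7 (mod f). (F_19[x]/(f) is a field with 19^2 = 361 elements since f is irreducible of degree 2.)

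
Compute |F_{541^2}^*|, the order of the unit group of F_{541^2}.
|F_{541^2}^*| = 292680

F_{541^2} has 541^2 = 292681 elements; its multiplicative group consists of all nonzero elements, so |F_{541^2}^*| = 292681 - 1 = 292680. (It is cyclic since any finite subgroup of the multiplicative group of a field is cyclic.)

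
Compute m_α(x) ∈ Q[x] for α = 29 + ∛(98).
m_α(x) = x^3 - 87x^2 + 2523x - 24487

Set β = α - 29 = ∛(98), so β^3 = 98. Then (α - 29)^3 - 98 = 0, i.e. α is a root of g(x) = (x - 29)^3 - 98 = x^3 - 87x^2 + 2523x - 24487. Since g(x) = h(x - 29) where h(x) = x^3 - 98, and h is irreducible over Q (because 98 is not a perfect cube, so h has no rational root, and a monic cubic with no rational root is irreducible), g is also irreducible (irreducibility is preserved under the substitution x → x - 29). Hence m_α(x) = x^3 - 87x^2 + 2523x - 24487.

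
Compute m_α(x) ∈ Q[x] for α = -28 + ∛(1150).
m_α(x) = x^3 + 84x^2 + 2352x + 20802

Set β = α + 28 = ∛(1150), so β^3 = 1150. Then (α + 28)^3 - 1150 = 0, i.e. α is a root of g(x) = (x + 28)^3 - 1150 = x^3 + 84x^2 + 2352x + 20802. Since g(x) = h(x + 28) where h(x) = x^3 - 1150, and h is irreducible over Q (because 1150 is not a perfect cube, so h has no rational root, and a monic cubic with no rational root is irreducible), g is also irreducible (irreducibility is preserved under the substitution x → x + 28). Hence m_α(x) = x^3 + 84x^2 + 2352x + 20802.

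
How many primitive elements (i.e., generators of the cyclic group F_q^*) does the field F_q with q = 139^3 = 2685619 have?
There are φ(2685618) = 788832 primitive elements

F_q^* is cyclic of order q - 1 = 2685618. A cyclic group of order m has exactly φ(m) generators. Here m = 2685618 = 2 · 3^2 · 13 · 23 · 499, so the number of primitive elements is φ(2685618) = 788832.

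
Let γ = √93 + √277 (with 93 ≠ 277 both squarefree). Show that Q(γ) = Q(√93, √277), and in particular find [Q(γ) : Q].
[Q(γ) : Q] = 4 (equivalently, Q(γ) = Q(√93, √277))

Obviously Q(γ) ⊆ Q(√93, √277), and [Q(√93, √277):Q] = 4 (since 93, 277 are distinct squarefree integers > 1 with 25761 not a perfect square). To show equality we compute the minimal polynomial of γ. From γ = √93 + √277: γ^2 = 93 + 2√(25761) + 277 = 370 + 2√(25761), so γ^2 - 370 = 2√(25761); squaring, (γ^2 - 370)^2 = 4·25761, i.e. γ^4 - 740γ^2 + 136900 - 103044 = 0, i.e. γ^4 - 740γ^2 + 33856 = 0. So γ is a root of x^4 - 740x^2 + 33856. This polynomial is irreducible over Q: it has no rational root (each ±√93 ± √277 is irrational), and any factorization into two quadratics over Q would force √(25761) ∈ Q (pairing opposite roots) or √93, √277 ∈ Q (other pairings), all impossible. Hence [Q(γ):Q] = 4 = [Q(√93, √277):Q], so Q(γ) = Q(√93, √277).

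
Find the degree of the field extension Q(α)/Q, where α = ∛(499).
[Q(α):Q] = 3

The minimal polynomial of α is x^3 - 499, irreducible over Q since 499 is not a perfect cube (so x^3 - 499 has no rational root). Hence [Q(α):Q] = deg(m_α) = 3.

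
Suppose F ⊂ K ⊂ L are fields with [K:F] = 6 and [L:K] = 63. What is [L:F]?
[L:F] = 378

The tower law says that for any tower of field extensions F ⊂ K ⊂ L with finite degrees, [L:F] = [L:K] · [K:F]. Here this gives [L:F] = 63 · 6 = 378.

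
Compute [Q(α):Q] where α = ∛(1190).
[Q(α):Q] = 3

The minimal polynomial of α is x^3 - 1190, irreducible over Q since 1190 is not a perfect cube (so x^3 - 1190 has no rational root). Hence [Q(α):Q] = deg(m_α) = 3.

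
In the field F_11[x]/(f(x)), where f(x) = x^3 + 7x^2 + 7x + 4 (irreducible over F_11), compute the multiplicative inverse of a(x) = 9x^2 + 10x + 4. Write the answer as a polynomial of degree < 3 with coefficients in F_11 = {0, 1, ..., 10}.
a(x)^(-1) ≡ 9x^2 + x + 8 (mod f(x))

Since f is irreducible over F_11, F_11[x]/(f) is a field and a(x) ≠ 0 has an inverse. Apply the extended Euclidean algorithm to f(x) and a(x) in F_11[x]: f(x) = (5x + 5)·a(x) + (3x + 6);  a(x) = (3x + 1)·(3x + 6) + (9). The last nonzero remainder is the constant 9 = gcd(f, a) in F_11. Back-substituting through the division chain expresses 9 = s(x)·a(x) + t(x)·f(x) with s(x) ≡ 4x^2 + 9x + 6 (mod f), so (4x^2 + 9x + 6)·a(x) ≡ 9 (mod f). Multiplying by 9^(-1) ≡ 5 in F_11 gives a(x)^(-1) ≡ 5·(4x^2 + 9x + 6) ≡ 9x^2 + x + 8 (mod f). Check: (9x^2 + 10x + 4)·(9x^2 + x + 8) = 4x^4 + 8x^2 + 7x + 10 ≡ 1 (mod x^3 + 7x^2 + 7x + 4).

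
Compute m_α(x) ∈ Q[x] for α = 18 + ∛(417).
m_α(x) = x^3 - 54x^2 + 972x - 6249

Set β = α - 18 = ∛(417), so β^3 = 417. Then (α - 18)^3 - 417 = 0, i.e. α is a root of g(x) = (x - 18)^3 - 417 = x^3 - 54x^2 + 972x - 6249. Since g(x) = h(x - 18) where h(x) = x^3 - 417, and h is irreducible over Q (because 417 is not a perfect cube, so h has no rational root, and a monic cubic with no rational root is irreducible), g is also irreducible (irreducibility is preserved under the substitution x → x - 18). Hence m_α(x) = x^3 - 54x^2 + 972x - 6249.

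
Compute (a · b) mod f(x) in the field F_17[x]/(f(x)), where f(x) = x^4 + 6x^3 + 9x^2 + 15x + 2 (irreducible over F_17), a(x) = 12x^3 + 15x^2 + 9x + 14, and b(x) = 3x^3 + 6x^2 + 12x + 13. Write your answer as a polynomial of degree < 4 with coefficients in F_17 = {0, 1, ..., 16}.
a · b ≡ 11x^3 + 13x^2 + 15x + 4 (mod f(x))

Multiply in F_17[x]: a(x)·b(x) = (12x^3 + 15x^2 + 9x + 14)·(3x^3 + 6x^2 + 12x + 13) = 2x^6 + 15x^5 + 6x^4 + 7x^3 + 13x^2 + 13x + 12. This has degree ≥ 4, so divide by f(x) over F_17: 2x^6 + 15x^5 + 6x^4 + 7x^3 + 13x^2 + 13x + 12 = (2x^2 + 3x + 4)·(x^4 + 6x^3 + 9x^2 + 15x + 2) + (11x^3 + 13x^2 + 15x + 4). Hence a·b ≡ 11x^3 + 13x^2 + 15x + 4 (mod f). (F_17[x]/(f) is a field with 17^4 = 83521 elements since f is irreducible of degree 4.)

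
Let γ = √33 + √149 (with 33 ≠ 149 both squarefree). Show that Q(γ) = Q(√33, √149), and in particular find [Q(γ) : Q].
[Q(γ) : Q] = 4 (equivalently, Q(γ) = Q(√33, √149))

Obviously Q(γ) ⊆ Q(√33, √149), and [Q(√33, √149):Q] = 4 (since 33, 149 are distinct squarefree integers > 1 with 4917 not a perfect square). To show equality we compute the minimal polynomial of γ. From γ = √33 + √149: γ^2 = 33 + 2√(4917) + 149 = 182 + 2√(4917), so γ^2 - 182 = 2√(4917); squaring, (γ^2 - 182)^2 = 4·4917, i.e. γ^4 - 364γ^2 + 33124 - 19668 = 0, i.e. γ^4 - 364γ^2 + 13456 = 0. So γ is a root of x^4 - 364x^2 + 13456. This polynomial is irreducible over Q: it has no rational root (each ±√33 ± √149 is irrational), and any factorization into two quadratics over Q would force √(4917) ∈ Q (pairing opposite roots) or √33, √149 ∈ Q (other pairings), all impossible. Hence [Q(γ):Q] = 4 = [Q(√33, √149):Q], so Q(γ) = Q(√33, √149).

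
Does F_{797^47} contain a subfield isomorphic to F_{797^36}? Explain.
No: F_{797^36} is not a subfield of F_{797^47}

F_{p^m} embeds in F_{p^n} iff m | n. Here 36 ∤ 47 (since 47 = 1·36 + 11 with remainder 11 ≠ 0), so F_{797^36} is not a subfield of F_{797^47}. Equivalently: if it were, the tower law would give 36 = [F_{797^36}:F_797] dividing [F_{797^47}:F_797] = 47, contradiction.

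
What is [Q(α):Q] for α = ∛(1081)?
[Q(α):Q] = 3

The minimal polynomial of α is x^3 - 1081, irreducible over Q since 1081 is not a perfect cube (so x^3 - 1081 has no rational root). Hence [Q(α):Q] = deg(m_α) = 3.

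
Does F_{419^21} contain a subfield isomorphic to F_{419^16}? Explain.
No: F_{419^16} is not a subfield of F_{419^21}

F_{p^m} embeds in F_{p^n} iff m | n. Here 16 ∤ 21 (since 21 = 1·16 + 5 with remainder 5 ≠ 0), so F_{419^16} is not a subfield of F_{419^21}. Equivalently: if it were, the tower law would give 16 = [F_{419^16}:F_419] dividing [F_{419^21}:F_419] = 21, contradiction.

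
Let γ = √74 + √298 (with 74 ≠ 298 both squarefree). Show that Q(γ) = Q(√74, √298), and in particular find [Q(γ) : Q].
[Q(γ) : Q] = 4 (equivalently, Q(γ) = Q(√74, √298))

Obviously Q(γ) ⊆ Q(√74, √298), and [Q(√74, √298):Q] = 4 (since 74, 298 are distinct squarefree integers > 1 with 22052 not a perfect square). To show equality we compute the minimal polynomial of γ. From γ = √74 + √298: γ^2 = 74 + 2√(22052) + 298 = 372 + 2√(22052), so γ^2 - 372 = 2√(22052); squaring, (γ^2 - 372)^2 = 4·22052, i.e. γ^4 - 744γ^2 + 138384 - 88208 = 0, i.e. γ^4 - 744γ^2 + 50176 = 0. So γ is a root of x^4 - 744x^2 + 50176. This polynomial is irreducible over Q: it has no rational root (each ±√74 ± √298 is irrational), and any factorization into two quadratics over Q would force √(22052) ∈ Q (pairing opposite roots) or √74, √298 ∈ Q (other pairings), all impossible. Hence [Q(γ):Q] = 4 = [Q(√74, √298):Q], so Q(γ) = Q(√74, √298).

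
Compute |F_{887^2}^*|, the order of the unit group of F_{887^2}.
|F_{887^2}^*| = 786768

F_{887^2} has 887^2 = 786769 elements; its multiplicative group consists of all nonzero elements, so |F_{887^2}^*| = 786769 - 1 = 786768. (It is cyclic since any finite subgroup of the multiplicative group of a field is cyclic.)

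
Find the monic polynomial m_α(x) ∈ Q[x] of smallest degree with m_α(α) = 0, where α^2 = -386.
m_α(x) = x^2 + 386

α satisfies α^2 + 386 = 0, so x^2 + 386 annihilates α. Since d = -386 is squarefree and ≠ 1, it is not a perfect square in Q, so x^2 + 386 has no rational root and is therefore irreducible over Q (a degree-2 polynomial over a field is irreducible iff it has no root). Hence m_α(x) = x^2 + 386.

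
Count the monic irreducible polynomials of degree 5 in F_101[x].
There are 2102020080 monic irreducible polynomials of degree 5 over F_101

Each element of F_{101^5} that lies in no proper subfield is a root of exactly one monic irreducible of degree 5 over F_101, and each such polynomial has 5 distinct roots in F_{101^5}. By Möbius inversion the count is N_101(5) = (1/5) Σ_{d|5} μ(5/d) · 101^d = (1/5)(μ(5)·101^1 + μ(1)·101^5) = 10510100400/5 = 2102020080.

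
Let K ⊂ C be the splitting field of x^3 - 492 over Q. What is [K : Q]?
[K : Q] = 6

The roots of x^3 - 492 are ∛492, ω∛492, ω^2∛492 where ω = e^(2πi/3) is a primitive cube root of unity, so K = Q(∛492, ω). Now [Q(∛492):Q] = 3 (since 492 is not a perfect cube, x^3 - 492 is irreducible) and [Q(ω):Q] = 2. Both 2 and 3 divide [K:Q], and [K:Q] ≤ 3·2 = 6, so [K:Q] = 6. (Equivalently: Q(∛492) ⊂ R but ω ∉ R, so [K : Q(∛492)] = 2.)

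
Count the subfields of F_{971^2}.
F_{971^2} has 2 subfields

The subfields of F_{p^n} are exactly the fields F_{p^d} for d | n (each is the fixed field of the unique index-d subgroup of Gal(F_{p^n}/F_p) ≅ Z/nZ). The divisors of n = 2 are {1, 2}, giving 2 subfields: F_{971^1}, F_{971^2}.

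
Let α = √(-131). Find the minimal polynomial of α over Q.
m_α(x) = x^2 + 131

α satisfies α^2 + 131 = 0, so x^2 + 131 annihilates α. Since d = -131 is squarefree and ≠ 1, it is not a perfect square in Q, so x^2 + 131 has no rational root and is therefore irreducible over Q (a degree-2 polynomial over a field is irreducible iff it has no root). Hence m_α(x) = x^2 + 131.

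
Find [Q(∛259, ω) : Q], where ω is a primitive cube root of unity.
[Q(∛259, ω) : Q] = 6

[Q(∛259):Q] = 3 (min poly x^3 - 259, irreducible since 259 is not a perfect cube). [Q(ω):Q] = 2 (min poly x^2 + x + 1). Since Q(∛259) ⊂ R and ω ∉ R, we have ω ∉ Q(∛259), so x^2 + x + 1 remains irreducible over Q(∛259) and [Q(∛259, ω) : Q(∛259)] = 2. By the tower law, [Q(∛259, ω) : Q] = 3 · 2 = 6. (In fact Q(∛259, ω) is the splitting field of x^3 - 259 over Q.)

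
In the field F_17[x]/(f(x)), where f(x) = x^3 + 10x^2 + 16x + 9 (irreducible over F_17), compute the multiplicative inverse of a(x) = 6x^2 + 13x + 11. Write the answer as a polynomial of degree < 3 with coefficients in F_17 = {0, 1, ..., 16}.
a(x)^(-1) ≡ 15x^2 + 2x + 8 (mod f(x))

Since f is irreducible over F_17, F_17[x]/(f) is a field and a(x) ≠ 0 has an inverse. Apply the extended Euclidean algorithm to f(x) and a(x) in F_17[x]: f(x) = (3x + 15)·a(x) + (9x + 14);  a(x) = (12x + 13)·(9x + 14) + (16). The last nonzero remainder is the constant 16 = gcd(f, a) in F_17. Back-substituting through the division chain expresses 16 = s(x)·a(x) + t(x)·f(x) with s(x) ≡ 2x^2 + 15x + 9 (mod f), so (2x^2 + 15x + 9)·a(x) ≡ 16 (mod f). Multiplying by 16^(-1) ≡ 16 in F_17 gives a(x)^(-1) ≡ 16·(2x^2 + 15x + 9) ≡ 15x^2 + 2x + 8 (mod f). Check: (6x^2 + 13x + 11)·(15x^2 + 2x + 8) = 5x^4 + 3x^3 + x^2 + 7x + 3 ≡ 1 (mod x^3 + 10x^2 + 16x + 9).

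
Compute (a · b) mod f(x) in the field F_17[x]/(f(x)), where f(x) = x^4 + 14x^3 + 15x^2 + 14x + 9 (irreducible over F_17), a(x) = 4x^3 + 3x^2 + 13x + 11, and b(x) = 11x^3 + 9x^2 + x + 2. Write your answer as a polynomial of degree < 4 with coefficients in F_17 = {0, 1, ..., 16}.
a · b ≡ 12x^3 + 15x^2 + 7x + 6 (mod f(x))

Multiply in F_17[x]: a(x)·b(x) = (4x^3 + 3x^2 + 13x + 11)·(11x^3 + 9x^2 + x + 2) = 10x^6 + x^5 + 4x^4 + 11x^3 + 16x^2 + 3x + 5. This has degree ≥ 4, so divide by f(x) over F_17: 10x^6 + x^5 + 4x^4 + 11x^3 + 16x^2 + 3x + 5 = (10x^2 + 14x + 15)·(x^4 + 14x^3 + 15x^2 + 14x + 9) + (12x^3 + 15x^2 + 7x + 6). Hence a·b ≡ 12x^3 + 15x^2 + 7x + 6 (mod f). (F_17[x]/(f) is a field with 17^4 = 83521 elements since f is irreducible of degree 4.)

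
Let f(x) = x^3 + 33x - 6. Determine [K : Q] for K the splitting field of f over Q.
[K : Q] = 6

By the rational root test, any rational root of the monic integer polynomial f(x) = x^3 + 33x - 6 must be an integer dividing the constant term -6, i.e. one of ±{1, 2, 3, 6}. Evaluating: f(1) = 28, f(-1) = -40, f(2) = 68, f(-2) = -80, f(3) = 120, f(-3) = -132, f(6) = 408, f(-6) = -420; none is 0, so f has no rational root and is therefore irreducible over Q (a cubic with no linear factor over a field is irreducible). For an irreducible cubic, the Galois group is A_3 or S_3 according as the discriminant disc(f) = -4a^3 - 27b^2 = -4·(33)^3 - 27·(-6)^2 = -144720 is or is not a square in Q. Here disc(f) = -144720 is not a perfect square in Q, so the Galois group of f over Q is not contained in A_3 and must be all of S_3. The splitting field has degree |S_3| = 6 over Q, so [K : Q] = 6.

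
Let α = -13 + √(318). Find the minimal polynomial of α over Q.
m_α(x) = x^2 + 26x - 149

From α + 13 = √(318), squaring gives (α + 13)^2 = 318, i.e. α^2 + 26α + 169 = 318, so α^2 + 26α - 149 = 0. The discriminant of x^2 + 26x - 149 is (26)^2 - 4·(-149) = 676 + 596 = 1272, and 4·(318) is not a perfect square in Q since 318 is squarefree and ≠ 1. Hence x^2 + 26x - 149 is irreducible over Q and is the minimal polynomial of α.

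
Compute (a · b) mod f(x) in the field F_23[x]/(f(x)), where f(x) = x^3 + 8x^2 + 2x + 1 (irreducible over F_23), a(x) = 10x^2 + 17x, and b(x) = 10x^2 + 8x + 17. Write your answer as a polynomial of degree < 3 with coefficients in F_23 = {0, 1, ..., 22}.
a · b ≡ 21x^2 + x + 21 (mod f(x))

Multiply in F_23[x]: a(x)·b(x) = (10x^2 + 17x)·(10x^2 + 8x + 17) = 8x^4 + 20x^3 + 7x^2 + 13x. This has degree ≥ 3, so divide by f(x) over F_23: 8x^4 + 20x^3 + 7x^2 + 13x = (8x + 2)·(x^3 + 8x^2 + 2x + 1) + (21x^2 + x + 21). Hence a·b ≡ 21x^2 + x + 21 (mod f). (F_23[x]/(f) is a field with 23^3 = 12167 elements since f is irreducible of degree 3.)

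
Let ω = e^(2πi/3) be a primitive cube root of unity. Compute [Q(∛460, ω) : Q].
[Q(∛460, ω) : Q] = 6

[Q(∛460):Q] = 3 (min poly x^3 - 460, irreducible since 460 is not a perfect cube). [Q(ω):Q] = 2 (min poly x^2 + x + 1). Since Q(∛460) ⊂ R and ω ∉ R, we have ω ∉ Q(∛460), so x^2 + x + 1 remains irreducible over Q(∛460) and [Q(∛460, ω) : Q(∛460)] = 2. By the tower law, [Q(∛460, ω) : Q] = 3 · 2 = 6. (In fact Q(∛460, ω) is the splitting field of x^3 - 460 over Q.)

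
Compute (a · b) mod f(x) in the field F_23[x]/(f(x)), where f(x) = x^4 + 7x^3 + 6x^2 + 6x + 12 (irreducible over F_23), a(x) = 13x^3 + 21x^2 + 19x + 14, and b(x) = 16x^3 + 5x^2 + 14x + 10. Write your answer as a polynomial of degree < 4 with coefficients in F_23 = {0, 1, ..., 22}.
a · b ≡ 14x^3 + 7x^2 + 2x + 19 (mod f(x))

Multiply in F_23[x]: a(x)·b(x) = (13x^3 + 21x^2 + 19x + 14)·(16x^3 + 5x^2 + 14x + 10) = x^6 + 10x^5 + 16x^4 + 7x^3 + 17x^2 + 18x + 2. This has degree ≥ 4, so divide by f(x) over F_23: x^6 + 10x^5 + 16x^4 + 7x^3 + 17x^2 + 18x + 2 = (x^2 + 3x + 12)·(x^4 + 7x^3 + 6x^2 + 6x + 12) + (14x^3 + 7x^2 + 2x + 19). Hence a·b ≡ 14x^3 + 7x^2 + 2x + 19 (mod f). (F_23[x]/(f) is a field with 23^4 = 279841 elements since f is irreducible of degree 4.)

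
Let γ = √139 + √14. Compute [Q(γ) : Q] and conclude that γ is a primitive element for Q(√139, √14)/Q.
[Q(γ) : Q] = 4 (equivalently, Q(γ) = Q(√139, √14))

Obviously Q(γ) ⊆ Q(√139, √14), and [Q(√139, √14):Q] = 4 (since 139, 14 are distinct squarefree integers > 1 with 1946 not a perfect square). To show equality we compute the minimal polynomial of γ. From γ = √139 + √14: γ^2 = 139 + 2√(1946) + 14 = 153 + 2√(1946), so γ^2 - 153 = 2√(1946); squaring, (γ^2 - 153)^2 = 4·1946, i.e. γ^4 - 306γ^2 + 23409 - 7784 = 0, i.e. γ^4 - 306γ^2 + 15625 = 0. So γ is a root of x^4 - 306x^2 + 15625. This polynomial is irreducible over Q: it has no rational root (each ±√139 ± √14 is irrational), and any factorization into two quadratics over Q would force √(1946) ∈ Q (pairing opposite roots) or √139, √14 ∈ Q (other pairings), all impossible. Hence [Q(γ):Q] = 4 = [Q(√139, √14):Q], so Q(γ) = Q(√139, √14).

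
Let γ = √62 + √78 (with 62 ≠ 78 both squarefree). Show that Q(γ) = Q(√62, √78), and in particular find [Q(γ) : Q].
[Q(γ) : Q] = 4 (equivalently, Q(γ) = Q(√62, √78))

Obviously Q(γ) ⊆ Q(√62, √78), and [Q(√62, √78):Q] = 4 (since 62, 78 are distinct squarefree integers > 1 with 4836 not a perfect square). To show equality we compute the minimal polynomial of γ. From γ = √62 + √78: γ^2 = 62 + 2√(4836) + 78 = 140 + 2√(4836), so γ^2 - 140 = 2√(4836); squaring, (γ^2 - 140)^2 = 4·4836, i.e. γ^4 - 280γ^2 + 19600 - 19344 = 0, i.e. γ^4 - 280γ^2 + 256 = 0. So γ is a root of x^4 - 280x^2 + 256. This polynomial is irreducible over Q: it has no rational root (each ±√62 ± √78 is irrational), and any factorization into two quadratics over Q would force √(4836) ∈ Q (pairing opposite roots) or √62, √78 ∈ Q (other pairings), all impossible. Hence [Q(γ):Q] = 4 = [Q(√62, √78):Q], so Q(γ) = Q(√62, √78).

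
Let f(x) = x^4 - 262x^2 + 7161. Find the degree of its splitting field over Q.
[K : Q] = 4

Solving the quadratic in x^2: x^2 = (262 ± √(262^2 - 4·7161))/2 = (262 ± √40000)/2 = (262 ± 200)/2, giving x^2 = 231 or x^2 = 31. So f(x) = (x^2 - 231)(x^2 - 31) and the roots of f are ±√231, ±√31. Hence the splitting field is K = Q(√231, √31). Since 231 and 31 are distinct squarefree integers > 1, their product 7161 is not a perfect square, so √31 ∉ Q(√231). By the tower law [K:Q] = [Q(√231,√31):Q(√231)] · [Q(√231):Q] = 2 · 2 = 4.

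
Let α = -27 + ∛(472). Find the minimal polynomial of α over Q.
m_α(x) = x^3 + 81x^2 + 2187x + 19211

Set β = α + 27 = ∛(472), so β^3 = 472. Then (α + 27)^3 - 472 = 0, i.e. α is a root of g(x) = (x + 27)^3 - 472 = x^3 + 81x^2 + 2187x + 19211. Since g(x) = h(x + 27) where h(x) = x^3 - 472, and h is irreducible over Q (because 472 is not a perfect cube, so h has no rational root, and a monic cubic with no rational root is irreducible), g is also irreducible (irreducibility is preserved under the substitution x → x + 27). Hence m_α(x) = x^3 + 81x^2 + 2187x + 19211.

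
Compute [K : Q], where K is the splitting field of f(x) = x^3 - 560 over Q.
[K : Q] = 6

The roots of x^3 - 560 are ∛560, ω∛560, ω^2∛560 where ω = e^(2πi/3) is a primitive cube root of unity, so K = Q(∛560, ω). Now [Q(∛560):Q] = 3 (since 560 is not a perfect cube, x^3 - 560 is irreducible) and [Q(ω):Q] = 2. Both 2 and 3 divide [K:Q], and [K:Q] ≤ 3·2 = 6, so [K:Q] = 6. (Equivalently: Q(∛560) ⊂ R but ω ∉ R, so [K : Q(∛560)] = 2.)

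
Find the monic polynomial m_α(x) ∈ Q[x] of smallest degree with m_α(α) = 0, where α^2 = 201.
m_α(x) = x^2 - 201

α satisfies α^2 - 201 = 0, so x^2 - 201 annihilates α. Since d = 201 is squarefree and ≠ 1, it is not a perfect square in Q, so x^2 - 201 has no rational root and is therefore irreducible over Q (a degree-2 polynomial over a field is irreducible iff it has no root). Hence m_α(x) = x^2 - 201.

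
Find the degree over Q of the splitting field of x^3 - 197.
[K : Q] = 6

The roots of x^3 - 197 are ∛197, ω∛197, ω^2∛197 where ω = e^(2πi/3) is a primitive cube root of unity, so K = Q(∛197, ω). Now [Q(∛197):Q] = 3 (since 197 is not a perfect cube, x^3 - 197 is irreducible) and [Q(ω):Q] = 2. Both 2 and 3 divide [K:Q], and [K:Q] ≤ 3·2 = 6, so [K:Q] = 6. (Equivalently: Q(∛197) ⊂ R but ω ∉ R, so [K : Q(∛197)] = 2.)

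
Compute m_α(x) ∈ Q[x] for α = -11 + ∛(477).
m_α(x) = x^3 + 33x^2 + 363x + 854

Set β = α + 11 = ∛(477), so β^3 = 477. Then (α + 11)^3 - 477 = 0, i.e. α is a root of g(x) = (x + 11)^3 - 477 = x^3 + 33x^2 + 363x + 854. Since g(x) = h(x + 11) where h(x) = x^3 - 477, and h is irreducible over Q (because 477 is not a perfect cube, so h has no rational root, and a monic cubic with no rational root is irreducible), g is also irreducible (irreducibility is preserved under the substitution x → x + 11). Hence m_α(x) = x^3 + 33x^2 + 363x + 854.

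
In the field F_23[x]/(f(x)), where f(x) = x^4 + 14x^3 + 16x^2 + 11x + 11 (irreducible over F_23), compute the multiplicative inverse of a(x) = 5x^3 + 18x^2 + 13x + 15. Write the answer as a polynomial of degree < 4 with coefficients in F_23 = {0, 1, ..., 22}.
a(x)^(-1) ≡ 16x^3 + 16x^2 + 15x + 17 (mod f(x))

Since f is irreducible over F_23, F_23[x]/(f) is a field and a(x) ≠ 0 has an inverse. Apply the extended Euclidean algorithm to f(x) and a(x) in F_23[x]: f(x) = (14x + 3)·a(x) + (10x^2 + 15x + 12);  a(x) = (12x + 16)·(10x^2 + 15x + 12) + (20x + 7);  (10x^2 + 15x + 12) = (12x)·(20x + 7) + (12). The last nonzero remainder is the constant 12 = gcd(f, a) in F_23. Back-substituting through the division chain expresses 12 = s(x)·a(x) + t(x)·f(x) with s(x) ≡ 8x^3 + 8x^2 + 19x + 20 (mod f), so (8x^3 + 8x^2 + 19x + 20)·a(x) ≡ 12 (mod f). Multiplying by 12^(-1) ≡ 2 in F_23 gives a(x)^(-1) ≡ 2·(8x^3 + 8x^2 + 19x + 20) ≡ 16x^3 + 16x^2 + 15x + 17 (mod f). Check: (5x^3 + 18x^2 + 13x + 15)·(16x^3 + 16x^2 + 15x + 17) = 11x^6 + 19x^4 + 21x^3 + 5x^2 + 9x + 2 ≡ 1 (mod x^4 + 14x^3 + 16x^2 + 11x + 11).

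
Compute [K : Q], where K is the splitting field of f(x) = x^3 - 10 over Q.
[K : Q] = 6

The roots of x^3 - 10 are ∛10, ω∛10, ω^2∛10 where ω = e^(2πi/3) is a primitive cube root of unity, so K = Q(∛10, ω). Now [Q(∛10):Q] = 3 (since 10 is not a perfect cube, x^3 - 10 is irreducible) and [Q(ω):Q] = 2. Both 2 and 3 divide [K:Q], and [K:Q] ≤ 3·2 = 6, so [K:Q] = 6. (Equivalently: Q(∛10) ⊂ R but ω ∉ R, so [K : Q(∛10)] = 2.)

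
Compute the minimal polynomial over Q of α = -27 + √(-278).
m_α(x) = x^2 + 54x + 1007

From α + 27 = √(-278), squaring gives (α + 27)^2 = -278, i.e. α^2 + 54α + 729 = -278, so α^2 + 54α + 1007 = 0. The discriminant of x^2 + 54x + 1007 is (54)^2 - 4·(1007) = 2916 - 4028 = -1112, and 4·(-278) is not a perfect square in Q since -278 is squarefree and ≠ 1. Hence x^2 + 54x + 1007 is irreducible over Q and is the minimal polynomial of α.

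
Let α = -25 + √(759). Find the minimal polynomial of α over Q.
m_α(x) = x^2 + 50x - 134

From α + 25 = √(759), squaring gives (α + 25)^2 = 759, i.e. α^2 + 50α + 625 = 759, so α^2 + 50α - 134 = 0. The discriminant of x^2 + 50x - 134 is (50)^2 - 4·(-134) = 2500 + 536 = 3036, and 4·(759) is not a perfect square in Q since 759 is squarefree and ≠ 1. Hence x^2 + 50x - 134 is irreducible over Q and is the minimal polynomial of α.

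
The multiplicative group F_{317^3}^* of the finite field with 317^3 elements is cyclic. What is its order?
|F_{317^3}^*| = 31855012

F_{317^3} has 317^3 = 31855013 elements; its multiplicative group consists of all nonzero elements, so |F_{317^3}^*| = 31855013 - 1 = 31855012. (It is cyclic since any finite subgroup of the multiplicative group of a field is cyclic.)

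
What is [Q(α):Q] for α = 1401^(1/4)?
[Q(α):Q] = 4

α is a root of x^4 - 1401. By Eisenstein's criterion at the prime p = 3 (which divides the constant term 1401 but p^2 = 9 does not, since 1401 is squarefree), x^4 - 1401 is irreducible over Q. Hence [Q(α):Q] = 4.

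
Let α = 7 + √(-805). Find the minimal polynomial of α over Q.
m_α(x) = x^2 - 14x + 854

From α - 7 = √(-805), squaring gives (α - 7)^2 = -805, i.e. α^2 - 14α + 49 = -805, so α^2 - 14α + 854 = 0. The discriminant of x^2 - 14x + 854 is (-14)^2 - 4·(854) = 196 - 3416 = -3220, and 4·(-805) is not a perfect square in Q since -805 is squarefree and ≠ 1. Hence x^2 - 14x + 854 is irreducible over Q and is the minimal polynomial of α.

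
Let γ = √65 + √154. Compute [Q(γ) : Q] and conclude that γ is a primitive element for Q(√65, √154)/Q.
[Q(γ) : Q] = 4 (equivalently, Q(γ) = Q(√65, √154))

Obviously Q(γ) ⊆ Q(√65, √154), and [Q(√65, √154):Q] = 4 (since 65, 154 are distinct squarefree integers > 1 with 10010 not a perfect square). To show equality we compute the minimal polynomial of γ. From γ = √65 + √154: γ^2 = 65 + 2√(10010) + 154 = 219 + 2√(10010), so γ^2 - 219 = 2√(10010); squaring, (γ^2 - 219)^2 = 4·10010, i.e. γ^4 - 438γ^2 + 47961 - 40040 = 0, i.e. γ^4 - 438γ^2 + 7921 = 0. So γ is a root of x^4 - 438x^2 + 7921. This polynomial is irreducible over Q: it has no rational root (each ±√65 ± √154 is irrational), and any factorization into two quadratics over Q would force √(10010) ∈ Q (pairing opposite roots) or √65, √154 ∈ Q (other pairings), all impossible. Hence [Q(γ):Q] = 4 = [Q(√65, √154):Q], so Q(γ) = Q(√65, √154).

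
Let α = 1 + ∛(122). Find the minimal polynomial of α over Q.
m_α(x) = x^3 - 3x^2 + 3x - 123

Set β = α - 1 = ∛(122), so β^3 = 122. Then (α - 1)^3 - 122 = 0, i.e. α is a root of g(x) = (x - 1)^3 - 122 = x^3 - 3x^2 + 3x - 123. Since g(x) = h(x - 1) where h(x) = x^3 - 122, and h is irreducible over Q (because 122 is not a perfect cube, so h has no rational root, and a monic cubic with no rational root is irreducible), g is also irreducible (irreducibility is preserved under the substitution x → x - 1). Hence m_α(x) = x^3 - 3x^2 + 3x - 123.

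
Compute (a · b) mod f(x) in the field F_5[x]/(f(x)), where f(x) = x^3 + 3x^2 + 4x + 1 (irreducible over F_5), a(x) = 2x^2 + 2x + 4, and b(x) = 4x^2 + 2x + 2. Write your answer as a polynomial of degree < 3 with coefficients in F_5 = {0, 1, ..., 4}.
a · b ≡ 3x^2 + 2x (mod f(x))

Multiply in F_5[x]: a(x)·b(x) = (2x^2 + 2x + 4)·(4x^2 + 2x + 2) = 3x^4 + 2x^3 + 4x^2 + 2x + 3. This has degree ≥ 3, so divide by f(x) over F_5: 3x^4 + 2x^3 + 4x^2 + 2x + 3 = (3x + 3)·(x^3 + 3x^2 + 4x + 1) + (3x^2 + 2x). Hence a·b ≡ 3x^2 + 2x (mod f). (F_5[x]/(f) is a field with 5^3 = 125 elements since f is irreducible of degree 3.)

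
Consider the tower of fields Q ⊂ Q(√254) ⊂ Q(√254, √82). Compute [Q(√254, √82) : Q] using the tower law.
[Q(√254, √82) : Q] = 4

[Q(√254):Q] = 2 (min poly x^2 - 254, irreducible since 254 is squarefree > 1). For the top step, suppose √82 ∈ Q(√254), say √82 = c + d√254 with c, d ∈ Q. Squaring: 82 = c^2 + 254d^2 + 2cd√254. Since √254 ∉ Q this forces 2cd = 0. If d = 0 then √82 = c ∈ Q, contradicting 82 squarefree > 1. If c = 0 then 82 = 254d^2, so 254·82 = (254d)^2 is a perfect square in Q — but 254·82 = 20828 is not a perfect square (since 254 and 82 are distinct squarefree integers). Contradiction. Hence √82 ∉ Q(√254), so x^2 - 82 stays irreducible over Q(√254) and [Q(√254, √82) : Q(√254)] = 2. By the tower law, [Q(√254, √82) : Q] = 2 · 2 = 4.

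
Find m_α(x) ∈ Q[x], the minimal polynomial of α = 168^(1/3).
m_α(x) = x^3 - 168

α satisfies α^3 = 168, so x^3 - 168 annihilates α. By the rational root test, a rational root p/q (in lowest terms) of x^3 - 168 would satisfy p^3 = 168 q^3, forcing q = 1 and p^3 = 168; but 168 is not a perfect cube, contradiction. A monic cubic over Q with no rational root is irreducible (any nontrivial factorization would include a linear factor). Hence x^3 - 168 is the minimal polynomial of α, and in particular [Q(α):Q] = 3.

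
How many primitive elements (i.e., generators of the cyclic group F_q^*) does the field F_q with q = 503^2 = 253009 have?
There are φ(253008) = 72000 primitive elements

F_q^* is cyclic of order q - 1 = 253008. A cyclic group of order m has exactly φ(m) generators. Here m = 253008 = 2^4 · 3^2 · 7 · 251, so the number of primitive elements is φ(253008) = 72000.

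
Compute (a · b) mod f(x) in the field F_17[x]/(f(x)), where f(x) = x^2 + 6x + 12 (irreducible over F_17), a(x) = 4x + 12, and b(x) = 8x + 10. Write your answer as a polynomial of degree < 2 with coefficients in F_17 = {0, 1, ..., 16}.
a · b ≡ 12x + 8 (mod f(x))

Multiply in F_17[x]: a(x)·b(x) = (4x + 12)·(8x + 10) = 15x^2 + 1. This has degree ≥ 2, so divide by f(x) over F_17: 15x^2 + 1 = (15)·(x^2 + 6x + 12) + (12x + 8). Hence a·b ≡ 12x + 8 (mod f). (F_17[x]/(f) is a field with 17^2 = 289 elements since f is irreducible of degree 2.)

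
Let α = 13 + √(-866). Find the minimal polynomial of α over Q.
m_α(x) = x^2 - 26x + 1035

From α - 13 = √(-866), squaring gives (α - 13)^2 = -866, i.e. α^2 - 26α + 169 = -866, so α^2 - 26α + 1035 = 0. The discriminant of x^2 - 26x + 1035 is (-26)^2 - 4·(1035) = 676 - 4140 = -3464, and 4·(-866) is not a perfect square in Q since -866 is squarefree and ≠ 1. Hence x^2 - 26x + 1035 is irreducible over Q and is the minimal polynomial of α.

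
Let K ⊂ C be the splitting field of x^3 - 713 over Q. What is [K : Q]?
[K : Q] = 6

The roots of x^3 - 713 are ∛713, ω∛713, ω^2∛713 where ω = e^(2πi/3) is a primitive cube root of unity, so K = Q(∛713, ω). Now [Q(∛713):Q] = 3 (since 713 is not a perfect cube, x^3 - 713 is irreducible) and [Q(ω):Q] = 2. Both 2 and 3 divide [K:Q], and [K:Q] ≤ 3·2 = 6, so [K:Q] = 6. (Equivalently: Q(∛713) ⊂ R but ω ∉ R, so [K : Q(∛713)] = 2.)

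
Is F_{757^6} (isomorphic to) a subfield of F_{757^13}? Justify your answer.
No: F_{757^6} is not a subfield of F_{757^13}

F_{p^m} embeds in F_{p^n} iff m | n. Here 6 ∤ 13 (since 13 = 2·6 + 1 with remainder 1 ≠ 0), so F_{757^6} is not a subfield of F_{757^13}. Equivalently: if it were, the tower law would give 6 = [F_{757^6}:F_757] dividing [F_{757^13}:F_757] = 13, contradiction.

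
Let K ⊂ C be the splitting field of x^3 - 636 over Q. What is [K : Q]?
[K : Q] = 6

The roots of x^3 - 636 are ∛636, ω∛636, ω^2∛636 where ω = e^(2πi/3) is a primitive cube root of unity, so K = Q(∛636, ω). Now [Q(∛636):Q] = 3 (since 636 is not a perfect cube, x^3 - 636 is irreducible) and [Q(ω):Q] = 2. Both 2 and 3 divide [K:Q], and [K:Q] ≤ 3·2 = 6, so [K:Q] = 6. (Equivalently: Q(∛636) ⊂ R but ω ∉ R, so [K : Q(∛636)] = 2.)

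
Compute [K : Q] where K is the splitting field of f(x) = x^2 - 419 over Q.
[K : Q] = 2

f(x) = x^2 - 419 factors as (x - √419)(x + √419). The splitting field is K = Q(√419). Since 419 is squarefree and > 1, it is not a perfect square, so x^2 - 419 is irreducible over Q and [Q(√419) : Q] = 2. Hence [K : Q] = 2.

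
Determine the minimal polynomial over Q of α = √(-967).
m_α(x) = x^2 + 967

α satisfies α^2 + 967 = 0, so x^2 + 967 annihilates α. Since d = -967 is squarefree and ≠ 1, it is not a perfect square in Q, so x^2 + 967 has no rational root and is therefore irreducible over Q (a degree-2 polynomial over a field is irreducible iff it has no root). Hence m_α(x) = x^2 + 967.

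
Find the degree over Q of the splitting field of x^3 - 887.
[K : Q] = 6

The roots of x^3 - 887 are ∛887, ω∛887, ω^2∛887 where ω = e^(2πi/3) is a primitive cube root of unity, so K = Q(∛887, ω). Now [Q(∛887):Q] = 3 (since 887 is not a perfect cube, x^3 - 887 is irreducible) and [Q(ω):Q] = 2. Both 2 and 3 divide [K:Q], and [K:Q] ≤ 3·2 = 6, so [K:Q] = 6. (Equivalently: Q(∛887) ⊂ R but ω ∉ R, so [K : Q(∛887)] = 2.)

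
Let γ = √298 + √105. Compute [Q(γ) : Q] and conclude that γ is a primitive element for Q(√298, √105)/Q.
[Q(γ) : Q] = 4 (equivalently, Q(γ) = Q(√298, √105))

Obviously Q(γ) ⊆ Q(√298, √105), and [Q(√298, √105):Q] = 4 (since 298, 105 are distinct squarefree integers > 1 with 31290 not a perfect square). To show equality we compute the minimal polynomial of γ. From γ = √298 + √105: γ^2 = 298 + 2√(31290) + 105 = 403 + 2√(31290), so γ^2 - 403 = 2√(31290); squaring, (γ^2 - 403)^2 = 4·31290, i.e. γ^4 - 806γ^2 + 162409 - 125160 = 0, i.e. γ^4 - 806γ^2 + 37249 = 0. So γ is a root of x^4 - 806x^2 + 37249. This polynomial is irreducible over Q: it has no rational root (each ±√298 ± √105 is irrational), and any factorization into two quadratics over Q would force √(31290) ∈ Q (pairing opposite roots) or √298, √105 ∈ Q (other pairings), all impossible. Hence [Q(γ):Q] = 4 = [Q(√298, √105):Q], so Q(γ) = Q(√298, √105).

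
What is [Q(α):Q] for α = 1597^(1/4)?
[Q(α):Q] = 4

α is a root of x^4 - 1597. By Eisenstein's criterion at the prime p = 1597 (which divides the constant term 1597 but p^2 = 2550409 does not, since 1597 is squarefree), x^4 - 1597 is irreducible over Q. Hence [Q(α):Q] = 4.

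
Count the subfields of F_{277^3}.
F_{277^3} has 2 subfields

The subfields of F_{p^n} are exactly the fields F_{p^d} for d | n (each is the fixed field of the unique index-d subgroup of Gal(F_{p^n}/F_p) ≅ Z/nZ). The divisors of n = 3 are {1, 3}, giving 2 subfields: F_{277^1}, F_{277^3}.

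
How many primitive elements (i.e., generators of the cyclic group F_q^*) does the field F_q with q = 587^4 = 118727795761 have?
There are φ(118727795760) = 27044376576 primitive elements

F_q^* is cyclic of order q - 1 = 118727795760. A cyclic group of order m has exactly φ(m) generators. Here m = 118727795760 = 2^4 · 3 · 5 · 7^2 · 293 · 34457, so the number of primitive elements is φ(118727795760) = 27044376576.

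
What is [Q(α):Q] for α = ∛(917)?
[Q(α):Q] = 3

The minimal polynomial of α is x^3 - 917, irreducible over Q since 917 is not a perfect cube (so x^3 - 917 has no rational root). Hence [Q(α):Q] = deg(m_α) = 3.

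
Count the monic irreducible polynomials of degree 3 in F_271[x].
There are 6634080 monic irreducible polynomials of degree 3 over F_271

Each element of F_{271^3} that lies in no proper subfield is a root of exactly one monic irreducible of degree 3 over F_271, and each such polynomial has 3 distinct roots in F_{271^3}. By Möbius inversion the count is N_271(3) = (1/3) Σ_{d|3} μ(3/d) · 271^d = (1/3)(μ(3)·271^1 + μ(1)·271^3) = 19902240/3 = 6634080.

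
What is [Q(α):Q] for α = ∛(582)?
[Q(α):Q] = 3

The minimal polynomial of α is x^3 - 582, irreducible over Q since 582 is not a perfect cube (so x^3 - 582 has no rational root). Hence [Q(α):Q] = deg(m_α) = 3.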